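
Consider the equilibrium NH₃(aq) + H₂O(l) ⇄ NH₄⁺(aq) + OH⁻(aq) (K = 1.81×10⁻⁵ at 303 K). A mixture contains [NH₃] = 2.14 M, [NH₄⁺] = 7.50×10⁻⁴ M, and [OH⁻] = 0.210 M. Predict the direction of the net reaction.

in the reverse direction

(H₂O is a pure liquid — omitted from Q.)
Q = [NH₄⁺]·[OH⁻] / [NH₃] = (7.50×10⁻⁴)·(0.210) / (2.14) = 7.36×10⁻⁵
Q = 7.36×10⁻⁵ > K = 1.81×10⁻⁵, so the reverse reaction proceeds.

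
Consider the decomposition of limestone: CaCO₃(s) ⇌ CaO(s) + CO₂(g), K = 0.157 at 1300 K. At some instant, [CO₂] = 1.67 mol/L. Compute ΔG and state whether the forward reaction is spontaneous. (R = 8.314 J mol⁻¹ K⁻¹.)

ΔG = 25.6 kJ/mol; the forward reaction is non-spontaneous

(CaCO₃, CaO are pure solids — omitted from Q.)
Q = [CO₂] = 1.67
ΔG = RT ln(Q/K) = (8.314 J mol⁻¹ K⁻¹)(1300 K) × ln(1.67/0.157)
   = (10.81 kJ/mol)(2.364) = 25.6 kJ/mol
ΔG > 0, so the forward reaction is non-spontaneous (proceeds in reverse).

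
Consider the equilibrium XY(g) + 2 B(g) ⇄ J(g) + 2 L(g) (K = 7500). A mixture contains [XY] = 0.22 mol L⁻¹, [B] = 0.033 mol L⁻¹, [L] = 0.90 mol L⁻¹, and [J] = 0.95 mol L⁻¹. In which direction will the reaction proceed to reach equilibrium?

Q = [J]·[L]² / ([XY]·[B]²) = (0.95)·(0.90)² / ((0.22)·(0.033)²) = 3200
Q = 3200 < K = 7500, so the forward reaction proceeds.

toward products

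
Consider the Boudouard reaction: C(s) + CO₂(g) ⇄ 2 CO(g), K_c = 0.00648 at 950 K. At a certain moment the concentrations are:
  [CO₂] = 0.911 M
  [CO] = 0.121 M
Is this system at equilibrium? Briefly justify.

(C is a pure solid — omitted from Q_c.)
Q_c = [CO]² / [CO₂] = (0.121)² / (0.911) = 0.0161
Q_c = 0.0161 > K_c = 0.00648: net reverse reaction.

no; Q > K, reaction proceeds in reverse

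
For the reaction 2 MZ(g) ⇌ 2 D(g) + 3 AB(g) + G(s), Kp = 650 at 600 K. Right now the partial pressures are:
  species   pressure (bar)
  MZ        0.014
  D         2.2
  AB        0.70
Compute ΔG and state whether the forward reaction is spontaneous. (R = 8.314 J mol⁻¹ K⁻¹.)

(G is a pure solid — omitted from Qp.)
Qp = P(D)²·P(AB)³ / P(MZ)² = (2.2)²·(0.70)³ / (0.014)² = 8470
ΔG = RT ln(Qp/Kp) = (8.314 J mol⁻¹ K⁻¹)(600 K) × ln(8470/650)
   = (4.988 kJ/mol)(2.567) = 12.8 kJ/mol
ΔG > 0, so the forward reaction is non-spontaneous (proceeds in reverse).

ΔG = 12.8 kJ/mol; the forward reaction is non-spontaneous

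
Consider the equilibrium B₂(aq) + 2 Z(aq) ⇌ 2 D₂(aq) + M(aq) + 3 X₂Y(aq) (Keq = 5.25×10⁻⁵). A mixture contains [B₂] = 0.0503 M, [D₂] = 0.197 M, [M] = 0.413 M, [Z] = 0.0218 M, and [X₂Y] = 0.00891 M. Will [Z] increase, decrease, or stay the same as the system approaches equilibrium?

Q = [D₂]²·[M]·[X₂Y]³ / ([B₂]·[Z]²) = (0.197)²·(0.413)·(0.00891)³ / ((0.0503)·(0.0218)²) = 4.74×10⁻⁴
Q = 4.74×10⁻⁴ > Keq = 5.25×10⁻⁵: net reverse reaction.
Z is a reactant, so it increases.

increase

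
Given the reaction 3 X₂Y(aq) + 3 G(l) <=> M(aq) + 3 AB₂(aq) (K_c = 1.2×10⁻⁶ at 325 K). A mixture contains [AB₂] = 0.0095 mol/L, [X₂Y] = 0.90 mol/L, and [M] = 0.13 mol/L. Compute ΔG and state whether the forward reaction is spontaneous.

(G is a pure liquid — omitted from Q_c.)
Q_c = [M]·[AB₂]³ / [X₂Y]³ = (0.13)·(0.0095)³ / (0.90)³ = 1.53×10⁻⁷
ΔG = RT ln(Q_c/K_c) = (8.314 J mol⁻¹ K⁻¹)(325 K) × ln(1.53×10⁻⁷/1.2×10⁻⁶)
   = (2.702 kJ/mol)(-2.060) = -5.57 kJ/mol
ΔG < 0, so the forward reaction is spontaneous (proceeds forward).

ΔG = -5.57 kJ/mol; the forward reaction is spontaneous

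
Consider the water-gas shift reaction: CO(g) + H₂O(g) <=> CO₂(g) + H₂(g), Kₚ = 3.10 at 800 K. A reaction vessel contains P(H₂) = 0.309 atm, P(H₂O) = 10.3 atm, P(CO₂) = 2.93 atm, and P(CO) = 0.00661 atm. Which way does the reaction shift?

Qₚ = P(CO₂)·P(H₂) / (P(CO)·P(H₂O)) = (2.93)·(0.309) / ((0.00661)·(10.3)) = 13.3
Qₚ = 13.3 > Kₚ = 3.10, so the reverse reaction proceeds.

to the left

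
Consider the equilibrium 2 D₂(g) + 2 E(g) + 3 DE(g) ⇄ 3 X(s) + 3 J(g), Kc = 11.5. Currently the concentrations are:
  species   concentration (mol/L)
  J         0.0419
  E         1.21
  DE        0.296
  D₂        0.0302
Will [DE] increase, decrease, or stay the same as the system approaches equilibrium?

(X is a pure solid — omitted from Qc.)
Qc = [J]³ / ([D₂]²·[E]²·[DE]³) = (0.0419)³ / ((0.0302)²·(1.21)²·(0.296)³) = 2.12
Qc = 2.12 < Kc = 11.5: net forward reaction.
DE is a reactant, so it decreases.

decrease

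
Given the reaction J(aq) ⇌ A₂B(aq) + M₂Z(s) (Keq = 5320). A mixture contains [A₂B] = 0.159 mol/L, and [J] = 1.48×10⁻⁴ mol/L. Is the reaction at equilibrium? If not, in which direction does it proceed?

(M₂Z is a pure solid — omitted from Q.)
Q = [A₂B] / [J] = (0.159) / (1.48×10⁻⁴) = 1070
Q = 1070 < Keq = 5320, so the forward reaction proceeds.

in the forward direction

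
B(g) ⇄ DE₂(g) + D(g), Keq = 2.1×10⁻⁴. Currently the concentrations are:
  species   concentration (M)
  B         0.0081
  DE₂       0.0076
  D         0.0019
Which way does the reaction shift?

toward reactants

Q = [DE₂]·[D] / [B] = (0.0076)·(0.0019) / (0.0081) = 0.0018
Q = 0.0018 > Keq = 2.1×10⁻⁴, so the reverse reaction proceeds.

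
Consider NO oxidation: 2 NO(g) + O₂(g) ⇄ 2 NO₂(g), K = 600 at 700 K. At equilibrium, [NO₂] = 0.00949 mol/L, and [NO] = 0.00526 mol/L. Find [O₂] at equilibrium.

At equilibrium, K = [NO₂]² / ([NO]²·[O₂]) = 600.
(0.00949)² / ((0.00526)²·([O₂])) = 600
[O₂] = 0.00543 mol/L

[O₂] = 0.00543 mol/L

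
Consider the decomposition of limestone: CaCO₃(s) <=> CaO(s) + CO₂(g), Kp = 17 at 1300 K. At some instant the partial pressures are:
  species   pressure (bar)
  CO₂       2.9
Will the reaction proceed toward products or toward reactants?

to the right

(CaCO₃, CaO are pure solids — omitted from Qp.)
Qp = P(CO₂) = 2.9
Qp = 2.9 < Kp = 17, so the forward reaction proceeds.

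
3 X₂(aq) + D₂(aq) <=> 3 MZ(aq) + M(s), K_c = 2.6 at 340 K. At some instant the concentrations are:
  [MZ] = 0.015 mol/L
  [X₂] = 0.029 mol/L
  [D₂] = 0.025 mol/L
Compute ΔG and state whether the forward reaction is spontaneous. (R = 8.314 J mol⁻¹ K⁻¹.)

(M is a pure solid — omitted from Q_c.)
Q_c = [MZ]³ / ([X₂]³·[D₂]) = (0.015)³ / ((0.029)³·(0.025)) = 5.54
ΔG = RT ln(Q_c/K_c) = (8.314 J mol⁻¹ K⁻¹)(340 K) × ln(5.54/2.6)
   = (2.827 kJ/mol)(0.7565) = 2.14 kJ/mol
ΔG > 0, so the forward reaction is non-spontaneous (proceeds in reverse).

ΔG = 2.14 kJ/mol; the forward reaction is non-spontaneous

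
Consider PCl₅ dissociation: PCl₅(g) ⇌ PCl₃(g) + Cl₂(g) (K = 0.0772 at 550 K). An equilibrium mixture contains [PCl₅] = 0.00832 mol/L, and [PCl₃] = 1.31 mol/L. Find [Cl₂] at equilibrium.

[Cl₂] = 4.90e-4 mol/L

At equilibrium, K = [PCl₃]·[Cl₂] / [PCl₅] = 0.0772.
(1.31)·([Cl₂]) / (0.00832) = 0.0772
[Cl₂] = 4.90e-4 mol/L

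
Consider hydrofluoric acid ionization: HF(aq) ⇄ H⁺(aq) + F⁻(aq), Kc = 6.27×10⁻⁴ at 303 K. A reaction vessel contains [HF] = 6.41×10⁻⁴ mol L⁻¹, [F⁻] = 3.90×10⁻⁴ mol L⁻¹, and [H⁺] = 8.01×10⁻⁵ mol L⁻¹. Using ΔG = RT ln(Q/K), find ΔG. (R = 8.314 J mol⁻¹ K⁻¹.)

Qc = [H⁺]·[F⁻] / [HF] = (8.01×10⁻⁵)·(3.90×10⁻⁴) / (6.41×10⁻⁴) = 4.87×10⁻⁵
ΔG = RT ln(Qc/Kc) = (8.314 J mol⁻¹ K⁻¹)(303 K) × ln(4.87×10⁻⁵/6.27×10⁻⁴)
   = (2.519 kJ/mol)(-2.555) = -6.44 kJ/mol
ΔG < 0, so the forward reaction is spontaneous (proceeds forward).

ΔG = -6.44 kJ/mol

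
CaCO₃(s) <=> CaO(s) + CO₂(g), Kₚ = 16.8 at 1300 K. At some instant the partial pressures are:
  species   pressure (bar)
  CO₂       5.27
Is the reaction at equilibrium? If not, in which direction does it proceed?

toward products

(CaCO₃, CaO are pure solids — omitted from Qₚ.)
Qₚ = P(CO₂) = 5.27
Qₚ = 5.27 < Kₚ = 16.8, so the forward reaction proceeds.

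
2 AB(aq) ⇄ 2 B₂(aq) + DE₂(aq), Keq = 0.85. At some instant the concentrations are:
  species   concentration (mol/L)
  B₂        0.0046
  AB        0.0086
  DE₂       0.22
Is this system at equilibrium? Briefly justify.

no; Q < K, reaction proceeds forward

Q = [B₂]²·[DE₂] / [AB]² = (0.0046)²·(0.22) / (0.0086)² = 0.063
Q = 0.063 < Keq = 0.85: net forward reaction.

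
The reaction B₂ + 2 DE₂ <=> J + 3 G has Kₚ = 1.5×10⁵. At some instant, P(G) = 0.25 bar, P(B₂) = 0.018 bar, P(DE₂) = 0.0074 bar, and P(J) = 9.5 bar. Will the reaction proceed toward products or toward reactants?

no net change (already at equilibrium)

Qₚ = P(J)·P(G)³ / (P(B₂)·P(DE₂)²) = (9.5)·(0.25)³ / ((0.018)·(0.0074)²) = 1.5×10⁵
Qₚ = 1.5×10⁵ = Kₚ, so the system is already at equilibrium.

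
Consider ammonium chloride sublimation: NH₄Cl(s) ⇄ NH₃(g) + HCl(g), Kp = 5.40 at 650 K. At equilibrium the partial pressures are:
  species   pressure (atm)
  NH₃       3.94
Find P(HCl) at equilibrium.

(NH₄Cl is a pure solid — omitted from Kp.)
At equilibrium, Kp = P(NH₃)·P(HCl) = 5.40.
(3.94)·(P(HCl)) = 5.40
P(HCl) = 1.37 atm

P(HCl) = 1.37 atm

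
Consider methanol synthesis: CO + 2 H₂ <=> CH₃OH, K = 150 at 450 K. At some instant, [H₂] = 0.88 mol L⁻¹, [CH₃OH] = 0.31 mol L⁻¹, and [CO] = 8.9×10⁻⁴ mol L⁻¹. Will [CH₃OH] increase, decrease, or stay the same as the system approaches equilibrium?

Q = [CH₃OH] / ([CO]·[H₂]²) = (0.31) / ((8.9×10⁻⁴)·(0.88)²) = 450
Q = 450 > K = 150: net reverse reaction.
CH₃OH is a product, so it decreases.

decrease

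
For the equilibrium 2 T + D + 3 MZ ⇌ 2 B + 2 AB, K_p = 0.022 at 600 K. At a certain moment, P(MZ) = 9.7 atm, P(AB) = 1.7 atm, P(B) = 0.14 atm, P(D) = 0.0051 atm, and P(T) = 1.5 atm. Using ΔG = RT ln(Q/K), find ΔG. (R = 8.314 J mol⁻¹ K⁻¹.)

Q_p = P(B)²·P(AB)² / (P(T)²·P(D)·P(MZ)³) = (0.14)²·(1.7)² / ((1.5)²·(0.0051)·(9.7)³) = 0.00541
ΔG = RT ln(Q_p/K_p) = (8.314 J mol⁻¹ K⁻¹)(600 K) × ln(0.00541/0.022)
   = (4.988 kJ/mol)(-1.403) = -7.00 kJ/mol
ΔG < 0, so the forward reaction is spontaneous (proceeds forward).

ΔG = -7.00 kJ/mol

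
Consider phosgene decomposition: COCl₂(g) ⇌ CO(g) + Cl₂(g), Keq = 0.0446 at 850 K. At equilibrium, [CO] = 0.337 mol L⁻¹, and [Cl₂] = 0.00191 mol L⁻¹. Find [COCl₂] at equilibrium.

[COCl₂] = 0.0144 mol L⁻¹

At equilibrium, Keq = [CO]·[Cl₂] / [COCl₂] = 0.0446.
(0.337)·(0.00191) / ([COCl₂]) = 0.0446
[COCl₂] = 0.0144 mol L⁻¹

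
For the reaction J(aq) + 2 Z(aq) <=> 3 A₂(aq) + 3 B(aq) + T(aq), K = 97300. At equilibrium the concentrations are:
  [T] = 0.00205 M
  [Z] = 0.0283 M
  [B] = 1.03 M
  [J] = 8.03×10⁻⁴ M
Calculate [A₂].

At equilibrium, K = [A₂]³·[B]³·[T] / ([J]·[Z]²) = 97300.
([A₂])³·(1.03)³·(0.00205) / ((8.03×10⁻⁴)·(0.0283)²) = 97300
[A₂]³ = 27.9 ⇒ [A₂] = 3.03 M

[A₂] = 3.03 M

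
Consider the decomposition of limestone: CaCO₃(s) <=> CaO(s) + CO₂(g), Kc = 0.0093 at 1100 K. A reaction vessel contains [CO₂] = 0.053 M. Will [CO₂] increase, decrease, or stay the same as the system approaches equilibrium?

decrease

(CaCO₃, CaO are pure solids — omitted from Qc.)
Qc = [CO₂] = 0.053
Qc = 0.053 > Kc = 0.0093: net reverse reaction.
CO₂ is a product, so it decreases.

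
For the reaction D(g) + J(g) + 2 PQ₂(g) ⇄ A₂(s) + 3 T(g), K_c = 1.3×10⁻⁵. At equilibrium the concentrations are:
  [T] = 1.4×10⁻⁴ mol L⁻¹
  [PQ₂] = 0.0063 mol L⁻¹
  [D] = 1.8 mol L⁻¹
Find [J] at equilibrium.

[J] = 0.0030 mol L⁻¹

(A₂ is a pure solid — omitted from K_c.)
At equilibrium, K_c = [T]³ / ([D]·[J]·[PQ₂]²) = 1.3×10⁻⁵.
(1.4×10⁻⁴)³ / ((1.8)·([J])·(0.0063)²) = 1.3×10⁻⁵
[J] = 0.00295 = 0.0030 mol L⁻¹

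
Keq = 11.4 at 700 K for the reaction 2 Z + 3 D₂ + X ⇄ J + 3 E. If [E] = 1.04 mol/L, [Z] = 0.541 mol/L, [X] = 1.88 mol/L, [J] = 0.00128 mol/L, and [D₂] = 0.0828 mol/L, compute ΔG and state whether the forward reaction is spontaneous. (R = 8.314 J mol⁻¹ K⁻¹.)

ΔG = -5.27 kJ/mol; the forward reaction is spontaneous

Q = [J]·[E]³ / ([Z]²·[D₂]³·[X]) = (0.00128)·(1.04)³ / ((0.541)²·(0.0828)³·(1.88)) = 4.61
ΔG = RT ln(Q/Keq) = (8.314 J mol⁻¹ K⁻¹)(700 K) × ln(4.61/11.4)
   = (5.820 kJ/mol)(-0.9054) = -5.27 kJ/mol
ΔG < 0, so the forward reaction is spontaneous (proceeds forward).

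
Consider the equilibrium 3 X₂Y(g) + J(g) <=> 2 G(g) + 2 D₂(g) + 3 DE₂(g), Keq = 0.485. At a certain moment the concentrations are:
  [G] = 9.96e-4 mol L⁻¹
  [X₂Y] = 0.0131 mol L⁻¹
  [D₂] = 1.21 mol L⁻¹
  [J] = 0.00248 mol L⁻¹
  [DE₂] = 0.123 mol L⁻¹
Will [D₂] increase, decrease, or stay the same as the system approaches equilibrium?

Q = [G]²·[D₂]²·[DE₂]³ / ([X₂Y]³·[J]) = (9.96e-4)²·(1.21)²·(0.123)³ / ((0.0131)³·(0.00248)) = 0.485
Q = 0.485 = Keq; the system is at equilibrium.

stay the same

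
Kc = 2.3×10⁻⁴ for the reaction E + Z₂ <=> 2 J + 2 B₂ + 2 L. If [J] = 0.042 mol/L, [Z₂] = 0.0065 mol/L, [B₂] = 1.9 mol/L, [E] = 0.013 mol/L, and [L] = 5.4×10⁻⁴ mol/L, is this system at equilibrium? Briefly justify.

no; Q < K, reaction proceeds forward

Qc = [J]²·[B₂]²·[L]² / ([E]·[Z₂]) = (0.042)²·(1.9)²·(5.4×10⁻⁴)² / ((0.013)·(0.0065)) = 2.2×10⁻⁵
Qc = 2.2×10⁻⁵ < Kc = 2.3×10⁻⁴: net forward reaction.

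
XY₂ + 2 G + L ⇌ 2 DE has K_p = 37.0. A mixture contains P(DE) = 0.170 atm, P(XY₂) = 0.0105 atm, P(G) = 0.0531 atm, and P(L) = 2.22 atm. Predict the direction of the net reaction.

reverse (toward reactants)

Q_p = P(DE)² / (P(XY₂)·P(G)²·P(L)) = (0.170)² / ((0.0105)·(0.0531)²·(2.22)) = 440
Q_p = 440 > K_p = 37.0, so the reverse reaction proceeds.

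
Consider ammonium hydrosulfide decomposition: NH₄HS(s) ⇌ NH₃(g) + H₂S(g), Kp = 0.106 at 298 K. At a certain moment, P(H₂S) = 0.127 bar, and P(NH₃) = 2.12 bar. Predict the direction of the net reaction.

(NH₄HS is a pure solid — omitted from Qp.)
Qp = P(NH₃)·P(H₂S) = (2.12)·(0.127) = 0.269
Qp = 0.269 > Kp = 0.106, so the reverse reaction proceeds.

reverse (toward reactants)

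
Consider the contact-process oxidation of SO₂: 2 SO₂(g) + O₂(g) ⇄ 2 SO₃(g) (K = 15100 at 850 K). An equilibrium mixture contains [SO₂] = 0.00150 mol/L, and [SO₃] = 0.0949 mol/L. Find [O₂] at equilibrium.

[O₂] = 0.265 mol/L

At equilibrium, K = [SO₃]² / ([SO₂]²·[O₂]) = 15100.
(0.0949)² / ((0.00150)²·([O₂])) = 15100
[O₂] = 0.265 mol/L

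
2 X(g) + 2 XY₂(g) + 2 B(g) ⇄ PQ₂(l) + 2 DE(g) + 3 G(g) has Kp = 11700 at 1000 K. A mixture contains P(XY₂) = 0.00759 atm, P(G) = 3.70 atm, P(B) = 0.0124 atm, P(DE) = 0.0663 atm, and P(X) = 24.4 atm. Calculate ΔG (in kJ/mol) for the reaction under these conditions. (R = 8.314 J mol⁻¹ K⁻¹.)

ΔG = 10.7 kJ/mol

(PQ₂ is a pure liquid — omitted from Qp.)
Qp = P(DE)²·P(G)³ / (P(X)²·P(XY₂)²·P(B)²) = (0.0663)²·(3.70)³ / ((24.4)²·(0.00759)²·(0.0124)²) = 42200
ΔG = RT ln(Qp/Kp) = (8.314 J mol⁻¹ K⁻¹)(1000 K) × ln(42200/11700)
   = (8.314 kJ/mol)(1.283) = 10.7 kJ/mol
ΔG > 0, so the forward reaction is non-spontaneous (proceeds in reverse).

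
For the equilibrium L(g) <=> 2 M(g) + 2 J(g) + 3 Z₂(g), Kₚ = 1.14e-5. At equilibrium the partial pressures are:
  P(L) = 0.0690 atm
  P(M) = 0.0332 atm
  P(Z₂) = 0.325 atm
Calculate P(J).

At equilibrium, Kₚ = P(M)²·P(J)²·P(Z₂)³ / P(L) = 1.14e-5.
(0.0332)²·(P(J))²·(0.325)³ / (0.0690) = 1.14e-5
P(J)² = 0.0208 ⇒ P(J) = 0.144 atm

P(J) = 0.144 atm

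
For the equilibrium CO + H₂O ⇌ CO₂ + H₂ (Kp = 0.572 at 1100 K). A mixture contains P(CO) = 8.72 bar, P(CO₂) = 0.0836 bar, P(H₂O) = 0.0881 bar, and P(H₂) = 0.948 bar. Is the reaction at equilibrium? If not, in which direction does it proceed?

Qp = P(CO₂)·P(H₂) / (P(CO)·P(H₂O)) = (0.0836)·(0.948) / ((8.72)·(0.0881)) = 0.103
Qp = 0.103 < Kp = 0.572, so the forward reaction proceeds.

in the forward direction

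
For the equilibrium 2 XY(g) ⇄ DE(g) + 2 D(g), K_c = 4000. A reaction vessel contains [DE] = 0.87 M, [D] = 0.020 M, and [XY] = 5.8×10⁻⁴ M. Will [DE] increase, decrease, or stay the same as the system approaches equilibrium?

Q_c = [DE]·[D]² / [XY]² = (0.87)·(0.020)² / (5.8×10⁻⁴)² = 1000
Q_c = 1000 < K_c = 4000: net forward reaction.
DE is a product, so it increases.

increase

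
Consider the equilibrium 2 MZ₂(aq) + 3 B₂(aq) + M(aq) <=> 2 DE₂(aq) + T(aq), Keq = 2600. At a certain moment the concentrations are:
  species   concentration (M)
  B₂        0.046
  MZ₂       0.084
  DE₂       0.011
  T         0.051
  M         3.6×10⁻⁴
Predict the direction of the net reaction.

to the left

Q = [DE₂]²·[T] / ([MZ₂]²·[B₂]³·[M]) = (0.011)²·(0.051) / ((0.084)²·(0.046)³·(3.6×10⁻⁴)) = 25000
Q = 25000 > Keq = 2600, so the reverse reaction proceeds.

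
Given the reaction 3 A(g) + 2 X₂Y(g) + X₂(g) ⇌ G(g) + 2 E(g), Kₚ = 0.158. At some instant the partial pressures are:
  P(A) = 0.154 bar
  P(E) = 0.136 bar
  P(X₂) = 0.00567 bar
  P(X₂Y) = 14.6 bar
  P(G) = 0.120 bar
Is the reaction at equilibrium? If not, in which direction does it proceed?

Qₚ = P(G)·P(E)² / (P(A)³·P(X₂Y)²·P(X₂)) = (0.120)·(0.136)² / ((0.154)³·(14.6)²·(0.00567)) = 0.503
Qₚ = 0.503 > Kₚ = 0.158, so the reverse reaction proceeds.

reverse (toward reactants)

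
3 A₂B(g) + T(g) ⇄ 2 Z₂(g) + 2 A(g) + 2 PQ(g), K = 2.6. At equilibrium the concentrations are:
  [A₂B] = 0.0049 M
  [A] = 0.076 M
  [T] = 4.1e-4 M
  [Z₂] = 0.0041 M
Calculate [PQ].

At equilibrium, K = [Z₂]²·[A]²·[PQ]² / ([A₂B]³·[T]) = 2.6.
(0.0041)²·(0.076)²·([PQ])² / ((0.0049)³·(4.1e-4)) = 2.6
[PQ]² = 0.00129 ⇒ [PQ] = 0.036 M

[PQ] = 0.036 M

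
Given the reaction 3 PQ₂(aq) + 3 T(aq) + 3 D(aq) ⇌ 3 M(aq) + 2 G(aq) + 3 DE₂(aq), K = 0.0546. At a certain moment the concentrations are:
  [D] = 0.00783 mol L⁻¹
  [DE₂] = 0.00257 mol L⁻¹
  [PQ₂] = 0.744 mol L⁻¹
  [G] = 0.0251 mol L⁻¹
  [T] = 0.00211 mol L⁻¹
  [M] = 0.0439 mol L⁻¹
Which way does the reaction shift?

Q = [M]³·[G]²·[DE₂]³ / ([PQ₂]³·[T]³·[D]³) = (0.0439)³·(0.0251)²·(0.00257)³ / ((0.744)³·(0.00211)³·(0.00783)³) = 0.487
Q = 0.487 > K = 0.0546, so the reverse reaction proceeds.

reverse (toward reactants)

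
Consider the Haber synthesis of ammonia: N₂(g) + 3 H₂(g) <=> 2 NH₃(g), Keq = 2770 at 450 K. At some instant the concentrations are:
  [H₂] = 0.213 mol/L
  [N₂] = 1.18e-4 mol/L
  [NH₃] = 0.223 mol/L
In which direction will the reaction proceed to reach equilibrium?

in the reverse direction

Q = [NH₃]² / ([N₂]·[H₂]³) = (0.223)² / ((1.18e-4)·(0.213)³) = 43600
Q = 43600 > Keq = 2770, so the reverse reaction proceeds.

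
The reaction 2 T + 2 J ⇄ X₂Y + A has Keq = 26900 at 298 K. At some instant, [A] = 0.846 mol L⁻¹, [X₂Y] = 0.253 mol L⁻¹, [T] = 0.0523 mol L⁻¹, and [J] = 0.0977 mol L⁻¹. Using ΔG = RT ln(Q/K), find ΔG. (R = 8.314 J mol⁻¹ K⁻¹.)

Q = [X₂Y]·[A] / ([T]²·[J]²) = (0.253)·(0.846) / ((0.0523)²·(0.0977)²) = 8200
ΔG = RT ln(Q/Keq) = (8.314 J mol⁻¹ K⁻¹)(298 K) × ln(8200/26900)
   = (2.478 kJ/mol)(-1.188) = -2.94 kJ/mol
ΔG < 0, so the forward reaction is spontaneous (proceeds forward).

ΔG = -2.94 kJ/mol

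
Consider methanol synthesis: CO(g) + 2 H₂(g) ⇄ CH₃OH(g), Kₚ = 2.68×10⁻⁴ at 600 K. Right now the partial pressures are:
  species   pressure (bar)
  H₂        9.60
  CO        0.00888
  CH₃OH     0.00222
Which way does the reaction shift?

Qₚ = P(CH₃OH) / (P(CO)·P(H₂)²) = (0.00222) / ((0.00888)·(9.60)²) = 0.00271
Qₚ = 0.00271 > Kₚ = 2.68×10⁻⁴, so the reverse reaction proceeds.

to the left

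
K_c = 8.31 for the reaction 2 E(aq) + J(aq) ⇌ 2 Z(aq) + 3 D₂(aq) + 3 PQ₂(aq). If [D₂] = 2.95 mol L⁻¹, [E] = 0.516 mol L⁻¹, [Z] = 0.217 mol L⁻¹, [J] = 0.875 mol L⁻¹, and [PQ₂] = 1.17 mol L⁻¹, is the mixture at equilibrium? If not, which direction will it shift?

Q_c = [Z]²·[D₂]³·[PQ₂]³ / ([E]²·[J]) = (0.217)²·(2.95)³·(1.17)³ / ((0.516)²·(0.875)) = 8.31
Q_c = 8.31 = K_c; the system is at equilibrium.

yes, at equilibrium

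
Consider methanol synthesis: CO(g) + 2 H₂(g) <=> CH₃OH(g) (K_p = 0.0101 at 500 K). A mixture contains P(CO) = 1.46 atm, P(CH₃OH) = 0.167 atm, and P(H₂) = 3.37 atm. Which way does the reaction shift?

Q_p = P(CH₃OH) / (P(CO)·P(H₂)²) = (0.167) / ((1.46)·(3.37)²) = 0.0101
Q_p = 0.0101 = K_p, so the system is already at equilibrium.

neither direction; the system is at equilibrium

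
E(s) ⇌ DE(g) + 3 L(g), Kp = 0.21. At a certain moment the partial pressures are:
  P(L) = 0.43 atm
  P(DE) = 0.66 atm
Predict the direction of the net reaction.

(E is a pure solid — omitted from Qp.)
Qp = P(DE)·P(L)³ = (0.66)·(0.43)³ = 0.052
Qp = 0.052 < Kp = 0.21, so the forward reaction proceeds.

forward (toward products)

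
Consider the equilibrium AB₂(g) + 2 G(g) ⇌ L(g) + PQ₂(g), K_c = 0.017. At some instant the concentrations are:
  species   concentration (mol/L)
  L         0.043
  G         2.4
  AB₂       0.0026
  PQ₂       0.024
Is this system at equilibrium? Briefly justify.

no; Q > K, reaction proceeds in reverse

Q_c = [L]·[PQ₂] / ([AB₂]·[G]²) = (0.043)·(0.024) / ((0.0026)·(2.4)²) = 0.069
Q_c = 0.069 > K_c = 0.017: net reverse reaction.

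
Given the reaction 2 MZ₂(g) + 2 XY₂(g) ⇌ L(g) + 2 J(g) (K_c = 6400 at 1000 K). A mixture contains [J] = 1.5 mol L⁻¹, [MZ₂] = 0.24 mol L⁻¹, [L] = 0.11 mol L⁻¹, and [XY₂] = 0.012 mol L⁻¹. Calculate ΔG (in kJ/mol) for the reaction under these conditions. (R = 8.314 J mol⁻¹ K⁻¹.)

Q_c = [L]·[J]² / ([MZ₂]²·[XY₂]²) = (0.11)·(1.5)² / ((0.24)²·(0.012)²) = 29800
ΔG = RT ln(Q_c/K_c) = (8.314 J mol⁻¹ K⁻¹)(1000 K) × ln(29800/6400)
   = (8.314 kJ/mol)(1.538) = 12.8 kJ/mol
ΔG > 0, so the forward reaction is non-spontaneous (proceeds in reverse).

ΔG = 12.8 kJ/mol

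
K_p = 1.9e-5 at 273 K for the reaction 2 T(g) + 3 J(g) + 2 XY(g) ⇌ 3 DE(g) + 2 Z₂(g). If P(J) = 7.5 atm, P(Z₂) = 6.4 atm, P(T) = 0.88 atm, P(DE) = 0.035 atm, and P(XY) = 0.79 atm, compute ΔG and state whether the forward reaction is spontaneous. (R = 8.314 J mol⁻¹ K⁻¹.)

ΔG = -1.80 kJ/mol; the forward reaction is spontaneous

Q_p = P(DE)³·P(Z₂)² / (P(T)²·P(J)³·P(XY)²) = (0.035)³·(6.4)² / ((0.88)²·(7.5)³·(0.79)²) = 8.61e-6
ΔG = RT ln(Q_p/K_p) = (8.314 J mol⁻¹ K⁻¹)(273 K) × ln(8.61e-6/1.9e-5)
   = (2.270 kJ/mol)(-0.7915) = -1.80 kJ/mol
ΔG < 0, so the forward reaction is spontaneous (proceeds forward).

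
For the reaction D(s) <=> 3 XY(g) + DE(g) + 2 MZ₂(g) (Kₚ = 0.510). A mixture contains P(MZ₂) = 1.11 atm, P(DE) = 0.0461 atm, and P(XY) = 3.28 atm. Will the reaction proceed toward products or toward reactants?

to the left

(D is a pure solid — omitted from Qₚ.)
Qₚ = P(XY)³·P(DE)·P(MZ₂)² = (3.28)³·(0.0461)·(1.11)² = 2.00
Qₚ = 2.00 > Kₚ = 0.510, so the reverse reaction proceeds.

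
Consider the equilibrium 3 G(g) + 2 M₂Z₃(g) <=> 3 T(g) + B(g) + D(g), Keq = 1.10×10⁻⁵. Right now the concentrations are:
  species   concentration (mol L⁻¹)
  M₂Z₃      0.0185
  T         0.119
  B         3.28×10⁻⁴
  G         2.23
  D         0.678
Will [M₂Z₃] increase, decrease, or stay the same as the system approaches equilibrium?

increase

Q = [T]³·[B]·[D] / ([G]³·[M₂Z₃]²) = (0.119)³·(3.28×10⁻⁴)·(0.678) / ((2.23)³·(0.0185)²) = 9.87×10⁻⁵
Q = 9.87×10⁻⁵ > Keq = 1.10×10⁻⁵: net reverse reaction.
M₂Z₃ is a reactant, so it increases.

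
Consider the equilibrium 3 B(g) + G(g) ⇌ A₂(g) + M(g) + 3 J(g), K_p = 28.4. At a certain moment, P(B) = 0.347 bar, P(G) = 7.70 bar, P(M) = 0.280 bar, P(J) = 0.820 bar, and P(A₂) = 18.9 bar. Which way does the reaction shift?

Q_p = P(A₂)·P(M)·P(J)³ / (P(B)³·P(G)) = (18.9)·(0.280)·(0.820)³ / ((0.347)³·(7.70)) = 9.07
Q_p = 9.07 < K_p = 28.4, so the forward reaction proceeds.

forward (toward products)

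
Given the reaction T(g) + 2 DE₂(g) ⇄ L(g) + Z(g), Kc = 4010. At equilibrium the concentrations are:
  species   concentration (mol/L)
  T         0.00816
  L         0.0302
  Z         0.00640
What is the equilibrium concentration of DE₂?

[DE₂] = 0.00243 mol/L

At equilibrium, Kc = [L]·[Z] / ([T]·[DE₂]²) = 4010.
(0.0302)·(0.00640) / ((0.00816)·([DE₂])²) = 4010
[DE₂]² = 5.91×10⁻⁶ ⇒ [DE₂] = 0.00243 mol/L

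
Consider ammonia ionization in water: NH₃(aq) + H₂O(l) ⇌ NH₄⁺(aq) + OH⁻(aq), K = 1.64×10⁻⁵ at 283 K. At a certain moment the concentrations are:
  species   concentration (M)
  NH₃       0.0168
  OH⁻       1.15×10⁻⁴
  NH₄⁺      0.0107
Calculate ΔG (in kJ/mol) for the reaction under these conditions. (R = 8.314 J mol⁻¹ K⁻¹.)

ΔG = 3.52 kJ/mol

(H₂O is a pure liquid — omitted from Q.)
Q = [NH₄⁺]·[OH⁻] / [NH₃] = (0.0107)·(1.15×10⁻⁴) / (0.0168) = 7.32×10⁻⁵
ΔG = RT ln(Q/K) = (8.314 J mol⁻¹ K⁻¹)(283 K) × ln(7.32×10⁻⁵/1.64×10⁻⁵)
   = (2.353 kJ/mol)(1.496) = 3.52 kJ/mol
ΔG > 0, so the forward reaction is non-spontaneous (proceeds in reverse).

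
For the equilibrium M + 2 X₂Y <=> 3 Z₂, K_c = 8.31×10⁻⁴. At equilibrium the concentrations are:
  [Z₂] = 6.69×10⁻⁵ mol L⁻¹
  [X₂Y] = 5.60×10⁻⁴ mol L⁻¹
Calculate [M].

[M] = 0.00115 mol L⁻¹

At equilibrium, K_c = [Z₂]³ / ([M]·[X₂Y]²) = 8.31×10⁻⁴.
(6.69×10⁻⁵)³ / (([M])·(5.60×10⁻⁴)²) = 8.31×10⁻⁴
[M] = 0.00115 mol L⁻¹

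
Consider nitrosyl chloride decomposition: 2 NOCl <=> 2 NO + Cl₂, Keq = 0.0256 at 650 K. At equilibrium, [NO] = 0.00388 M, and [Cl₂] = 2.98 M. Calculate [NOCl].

At equilibrium, Keq = [NO]²·[Cl₂] / [NOCl]² = 0.0256.
(0.00388)²·(2.98) / ([NOCl])² = 0.0256
[NOCl]² = 0.00175 ⇒ [NOCl] = 0.0419 M

[NOCl] = 0.0419 M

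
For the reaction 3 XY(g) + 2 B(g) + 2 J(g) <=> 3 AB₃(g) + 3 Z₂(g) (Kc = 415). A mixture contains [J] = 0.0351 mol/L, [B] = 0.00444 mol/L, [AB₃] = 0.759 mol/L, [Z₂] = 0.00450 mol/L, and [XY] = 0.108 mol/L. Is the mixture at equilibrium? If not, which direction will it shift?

Qc = [AB₃]³·[Z₂]³ / ([XY]³·[B]²·[J]²) = (0.759)³·(0.00450)³ / ((0.108)³·(0.00444)²·(0.0351)²) = 1300
Qc = 1300 > Kc = 415: net reverse reaction.

no; Q > K, reaction proceeds in reverse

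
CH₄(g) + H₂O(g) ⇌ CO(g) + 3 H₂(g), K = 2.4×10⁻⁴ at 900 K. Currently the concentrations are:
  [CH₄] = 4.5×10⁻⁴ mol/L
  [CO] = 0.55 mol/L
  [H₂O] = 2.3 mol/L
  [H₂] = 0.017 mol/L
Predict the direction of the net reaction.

Q = [CO]·[H₂]³ / ([CH₄]·[H₂O]) = (0.55)·(0.017)³ / ((4.5×10⁻⁴)·(2.3)) = 0.0026
Q = 0.0026 > K = 2.4×10⁻⁴, so the reverse reaction proceeds.

in the reverse direction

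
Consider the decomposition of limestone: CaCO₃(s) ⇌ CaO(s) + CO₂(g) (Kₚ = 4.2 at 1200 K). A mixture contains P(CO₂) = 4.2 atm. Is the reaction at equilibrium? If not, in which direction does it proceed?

no net change (already at equilibrium)

(CaCO₃, CaO are pure solids — omitted from Qₚ.)
Qₚ = P(CO₂) = 4.2
Qₚ = 4.2 = Kₚ, so the system is already at equilibrium.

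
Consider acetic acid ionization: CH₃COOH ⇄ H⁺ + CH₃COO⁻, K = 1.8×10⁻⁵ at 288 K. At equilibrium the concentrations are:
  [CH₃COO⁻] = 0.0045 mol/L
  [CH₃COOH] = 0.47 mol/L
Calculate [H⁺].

At equilibrium, K = [H⁺]·[CH₃COO⁻] / [CH₃COOH] = 1.8×10⁻⁵.
([H⁺])·(0.0045) / (0.47) = 1.8×10⁻⁵
[H⁺] = 0.00188 = 0.0019 mol/L

[H⁺] = 0.0019 mol/L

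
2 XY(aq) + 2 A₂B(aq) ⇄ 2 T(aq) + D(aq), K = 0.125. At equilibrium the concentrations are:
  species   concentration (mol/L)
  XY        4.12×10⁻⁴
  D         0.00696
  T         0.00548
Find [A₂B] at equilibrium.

At equilibrium, K = [T]²·[D] / ([XY]²·[A₂B]²) = 0.125.
(0.00548)²·(0.00696) / ((4.12×10⁻⁴)²·([A₂B])²) = 0.125
[A₂B]² = 9.85 ⇒ [A₂B] = 3.14 mol/L

[A₂B] = 3.14 mol/L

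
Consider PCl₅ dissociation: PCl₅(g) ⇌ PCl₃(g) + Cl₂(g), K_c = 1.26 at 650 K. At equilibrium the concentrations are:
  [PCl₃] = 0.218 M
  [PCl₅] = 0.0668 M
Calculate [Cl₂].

At equilibrium, K_c = [PCl₃]·[Cl₂] / [PCl₅] = 1.26.
(0.218)·([Cl₂]) / (0.0668) = 1.26
[Cl₂] = 0.386 M

[Cl₂] = 0.386 M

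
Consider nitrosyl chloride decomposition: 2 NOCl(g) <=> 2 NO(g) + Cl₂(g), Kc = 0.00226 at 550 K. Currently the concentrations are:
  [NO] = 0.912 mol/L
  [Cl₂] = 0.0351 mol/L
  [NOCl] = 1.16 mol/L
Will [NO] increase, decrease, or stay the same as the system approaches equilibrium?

Qc = [NO]²·[Cl₂] / [NOCl]² = (0.912)²·(0.0351) / (1.16)² = 0.0217
Qc = 0.0217 > Kc = 0.00226: net reverse reaction.
NO is a product, so it decreases.

decrease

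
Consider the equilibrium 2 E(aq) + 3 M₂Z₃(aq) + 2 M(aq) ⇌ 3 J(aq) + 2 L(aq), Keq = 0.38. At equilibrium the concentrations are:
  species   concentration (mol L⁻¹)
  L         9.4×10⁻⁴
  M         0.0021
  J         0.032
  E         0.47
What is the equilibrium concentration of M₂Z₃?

At equilibrium, Keq = [J]³·[L]² / ([E]²·[M₂Z₃]³·[M]²) = 0.38.
(0.032)³·(9.4×10⁻⁴)² / ((0.47)²·([M₂Z₃])³·(0.0021)²) = 0.38
[M₂Z₃]³ = 7.82×10⁻⁵ ⇒ [M₂Z₃] = 0.043 mol L⁻¹

[M₂Z₃] = 0.043 mol L⁻¹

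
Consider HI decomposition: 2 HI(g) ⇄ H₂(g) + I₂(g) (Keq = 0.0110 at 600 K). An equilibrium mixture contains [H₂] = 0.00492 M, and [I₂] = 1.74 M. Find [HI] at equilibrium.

At equilibrium, Keq = [H₂]·[I₂] / [HI]² = 0.0110.
(0.00492)·(1.74) / ([HI])² = 0.0110
[HI]² = 0.778 ⇒ [HI] = 0.882 M

[HI] = 0.882 M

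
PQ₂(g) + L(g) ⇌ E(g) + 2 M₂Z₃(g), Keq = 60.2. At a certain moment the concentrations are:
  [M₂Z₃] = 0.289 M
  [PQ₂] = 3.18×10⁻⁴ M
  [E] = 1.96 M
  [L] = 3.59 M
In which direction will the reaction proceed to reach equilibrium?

Q = [E]·[M₂Z₃]² / ([PQ₂]·[L]) = (1.96)·(0.289)² / ((3.18×10⁻⁴)·(3.59)) = 143
Q = 143 > Keq = 60.2, so the reverse reaction proceeds.

in the reverse direction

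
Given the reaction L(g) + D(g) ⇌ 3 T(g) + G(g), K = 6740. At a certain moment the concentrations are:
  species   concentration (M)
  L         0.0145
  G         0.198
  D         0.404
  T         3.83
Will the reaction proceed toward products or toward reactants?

Q = [T]³·[G] / ([L]·[D]) = (3.83)³·(0.198) / ((0.0145)·(0.404)) = 1900
Q = 1900 < K = 6740, so the forward reaction proceeds.

toward products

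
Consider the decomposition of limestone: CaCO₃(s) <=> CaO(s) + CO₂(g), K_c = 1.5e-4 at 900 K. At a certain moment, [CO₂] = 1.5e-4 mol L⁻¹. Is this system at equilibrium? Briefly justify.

(CaCO₃, CaO are pure solids — omitted from Q_c.)
Q_c = [CO₂] = 1.5e-4
Q_c = 1.5e-4 = K_c; the system is at equilibrium.

yes, at equilibrium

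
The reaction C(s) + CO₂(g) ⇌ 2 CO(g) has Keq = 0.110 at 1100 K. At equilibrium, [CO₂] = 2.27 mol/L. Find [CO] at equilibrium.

(C is a pure solid — omitted from Keq.)
At equilibrium, Keq = [CO]² / [CO₂] = 0.110.
([CO])² / (2.27) = 0.110
[CO]² = 0.250 ⇒ [CO] = 0.500 mol/L

[CO] = 0.500 mol/L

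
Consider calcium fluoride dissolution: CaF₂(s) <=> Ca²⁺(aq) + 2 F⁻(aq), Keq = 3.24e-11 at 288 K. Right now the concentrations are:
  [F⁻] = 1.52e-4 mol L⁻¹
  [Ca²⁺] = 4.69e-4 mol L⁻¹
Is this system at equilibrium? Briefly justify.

no; Q < K, reaction proceeds forward

(CaF₂ is a pure solid — omitted from Q.)
Q = [Ca²⁺]·[F⁻]² = (4.69e-4)·(1.52e-4)² = 1.08e-11
Q = 1.08e-11 < Keq = 3.24e-11: net forward reaction.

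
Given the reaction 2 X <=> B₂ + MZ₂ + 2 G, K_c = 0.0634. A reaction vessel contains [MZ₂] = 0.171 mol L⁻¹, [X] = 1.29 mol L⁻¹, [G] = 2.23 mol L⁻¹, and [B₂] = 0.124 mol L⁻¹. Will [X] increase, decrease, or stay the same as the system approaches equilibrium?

stay the same

Q_c = [B₂]·[MZ₂]·[G]² / [X]² = (0.124)·(0.171)·(2.23)² / (1.29)² = 0.0634
Q_c = 0.0634 = K_c; the system is at equilibrium.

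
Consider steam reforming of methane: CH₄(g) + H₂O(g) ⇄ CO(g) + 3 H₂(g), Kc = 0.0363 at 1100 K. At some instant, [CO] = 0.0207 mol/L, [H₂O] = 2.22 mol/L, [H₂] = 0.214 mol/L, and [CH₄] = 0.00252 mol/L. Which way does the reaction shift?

Qc = [CO]·[H₂]³ / ([CH₄]·[H₂O]) = (0.0207)·(0.214)³ / ((0.00252)·(2.22)) = 0.0363
Qc = 0.0363 = Kc, so the system is already at equilibrium.

at equilibrium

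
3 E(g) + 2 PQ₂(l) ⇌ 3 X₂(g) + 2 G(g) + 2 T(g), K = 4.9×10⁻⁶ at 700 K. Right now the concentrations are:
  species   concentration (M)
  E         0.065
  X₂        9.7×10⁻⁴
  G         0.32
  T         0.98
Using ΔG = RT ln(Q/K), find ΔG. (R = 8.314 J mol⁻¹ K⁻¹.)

ΔG = -15.8 kJ/mol

(PQ₂ is a pure liquid — omitted from Q.)
Q = [X₂]³·[G]²·[T]² / [E]³ = (9.7×10⁻⁴)³·(0.32)²·(0.98)² / (0.065)³ = 3.27×10⁻⁷
ΔG = RT ln(Q/K) = (8.314 J mol⁻¹ K⁻¹)(700 K) × ln(3.27×10⁻⁷/4.9×10⁻⁶)
   = (5.820 kJ/mol)(-2.707) = -15.8 kJ/mol
ΔG < 0, so the forward reaction is spontaneous (proceeds forward).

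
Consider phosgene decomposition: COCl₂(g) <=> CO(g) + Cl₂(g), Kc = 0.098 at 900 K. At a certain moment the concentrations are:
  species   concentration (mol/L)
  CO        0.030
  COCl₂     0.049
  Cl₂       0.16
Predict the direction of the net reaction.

no net change (already at equilibrium)

Qc = [CO]·[Cl₂] / [COCl₂] = (0.030)·(0.16) / (0.049) = 0.098
Qc = 0.098 = Kc, so the system is already at equilibrium.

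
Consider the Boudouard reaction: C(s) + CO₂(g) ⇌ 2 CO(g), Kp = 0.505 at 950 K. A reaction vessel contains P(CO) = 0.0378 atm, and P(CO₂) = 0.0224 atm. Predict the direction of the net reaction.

(C is a pure solid — omitted from Qp.)
Qp = P(CO)² / P(CO₂) = (0.0378)² / (0.0224) = 0.0638
Qp = 0.0638 < Kp = 0.505, so the forward reaction proceeds.

to the right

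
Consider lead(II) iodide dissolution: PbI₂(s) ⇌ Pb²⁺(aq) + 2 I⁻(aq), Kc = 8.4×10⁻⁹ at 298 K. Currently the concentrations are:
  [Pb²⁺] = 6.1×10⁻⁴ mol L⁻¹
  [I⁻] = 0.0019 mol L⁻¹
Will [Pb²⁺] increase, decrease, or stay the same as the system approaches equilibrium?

increase

(PbI₂ is a pure solid — omitted from Qc.)
Qc = [Pb²⁺]·[I⁻]² = (6.1×10⁻⁴)·(0.0019)² = 2.2×10⁻⁹
Qc = 2.2×10⁻⁹ < Kc = 8.4×10⁻⁹: net forward reaction.
Pb²⁺ is a product, so it increases.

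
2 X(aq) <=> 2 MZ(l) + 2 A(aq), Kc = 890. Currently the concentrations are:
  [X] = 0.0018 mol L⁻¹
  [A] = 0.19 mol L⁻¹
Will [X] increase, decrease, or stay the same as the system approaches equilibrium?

(MZ is a pure liquid — omitted from Qc.)
Qc = [A]² / [X]² = (0.19)² / (0.0018)² = 11000
Qc = 11000 > Kc = 890: net reverse reaction.
X is a reactant, so it increases.

increase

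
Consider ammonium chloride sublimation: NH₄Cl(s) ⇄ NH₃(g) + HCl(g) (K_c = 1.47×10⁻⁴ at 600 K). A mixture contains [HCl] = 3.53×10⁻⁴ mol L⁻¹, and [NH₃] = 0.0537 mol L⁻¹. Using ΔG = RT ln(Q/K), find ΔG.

(NH₄Cl is a pure solid — omitted from Q_c.)
Q_c = [NH₃]·[HCl] = (0.0537)·(3.53×10⁻⁴) = 1.90×10⁻⁵
ΔG = RT ln(Q_c/K_c) = (8.314 J mol⁻¹ K⁻¹)(600 K) × ln(1.90×10⁻⁵/1.47×10⁻⁴)
   = (4.988 kJ/mol)(-2.046) = -10.2 kJ/mol
ΔG < 0, so the forward reaction is spontaneous (proceeds forward).

ΔG = -10.2 kJ/mol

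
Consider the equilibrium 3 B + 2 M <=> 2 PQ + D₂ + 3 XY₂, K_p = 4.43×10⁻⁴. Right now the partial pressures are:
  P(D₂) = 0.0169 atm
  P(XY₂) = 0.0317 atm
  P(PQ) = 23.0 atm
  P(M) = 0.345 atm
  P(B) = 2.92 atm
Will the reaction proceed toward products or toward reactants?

in the forward direction

Q_p = P(PQ)²·P(D₂)·P(XY₂)³ / (P(B)³·P(M)²) = (23.0)²·(0.0169)·(0.0317)³ / ((2.92)³·(0.345)²) = 9.61×10⁻⁵
Q_p = 9.61×10⁻⁵ < K_p = 4.43×10⁻⁴, so the forward reaction proceeds.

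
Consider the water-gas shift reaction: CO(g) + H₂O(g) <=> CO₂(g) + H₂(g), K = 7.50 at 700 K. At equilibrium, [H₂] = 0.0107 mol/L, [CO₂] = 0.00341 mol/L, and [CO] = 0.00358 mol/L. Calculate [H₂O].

At equilibrium, K = [CO₂]·[H₂] / ([CO]·[H₂O]) = 7.50.
(0.00341)·(0.0107) / ((0.00358)·([H₂O])) = 7.50
[H₂O] = 0.00136 mol/L

[H₂O] = 0.00136 mol/L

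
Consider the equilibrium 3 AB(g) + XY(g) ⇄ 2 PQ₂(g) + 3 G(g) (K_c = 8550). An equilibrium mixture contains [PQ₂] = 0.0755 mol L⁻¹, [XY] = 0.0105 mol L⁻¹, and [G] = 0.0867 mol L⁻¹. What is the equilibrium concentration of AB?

At equilibrium, K_c = [PQ₂]²·[G]³ / ([AB]³·[XY]) = 8550.
(0.0755)²·(0.0867)³ / (([AB])³·(0.0105)) = 8550
[AB]³ = 4.14×10⁻⁸ ⇒ [AB] = 0.00346 mol L⁻¹

[AB] = 0.00346 mol L⁻¹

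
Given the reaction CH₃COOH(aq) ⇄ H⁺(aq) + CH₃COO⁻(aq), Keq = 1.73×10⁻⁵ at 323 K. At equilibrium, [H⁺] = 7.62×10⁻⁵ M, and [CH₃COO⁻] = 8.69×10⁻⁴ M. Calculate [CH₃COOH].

At equilibrium, Keq = [H⁺]·[CH₃COO⁻] / [CH₃COOH] = 1.73×10⁻⁵.
(7.62×10⁻⁵)·(8.69×10⁻⁴) / ([CH₃COOH]) = 1.73×10⁻⁵
[CH₃COOH] = 0.00383 M

[CH₃COOH] = 0.00383 M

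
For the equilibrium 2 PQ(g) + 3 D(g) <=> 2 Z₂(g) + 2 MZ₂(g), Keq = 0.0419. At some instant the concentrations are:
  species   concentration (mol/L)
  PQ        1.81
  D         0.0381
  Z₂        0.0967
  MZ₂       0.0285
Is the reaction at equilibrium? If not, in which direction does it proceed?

Q = [Z₂]²·[MZ₂]² / ([PQ]²·[D]³) = (0.0967)²·(0.0285)² / ((1.81)²·(0.0381)³) = 0.0419
Q = 0.0419 = Keq, so the system is already at equilibrium.

at equilibrium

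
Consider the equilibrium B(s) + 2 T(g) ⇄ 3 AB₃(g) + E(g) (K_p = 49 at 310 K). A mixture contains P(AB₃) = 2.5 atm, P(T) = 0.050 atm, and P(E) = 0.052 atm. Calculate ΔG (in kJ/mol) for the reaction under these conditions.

(B is a pure solid — omitted from Q_p.)
Q_p = P(AB₃)³·P(E) / P(T)² = (2.5)³·(0.052) / (0.050)² = 325
ΔG = RT ln(Q_p/K_p) = (8.314 J mol⁻¹ K⁻¹)(310 K) × ln(325/49)
   = (2.577 kJ/mol)(1.892) = 4.88 kJ/mol
ΔG > 0, so the forward reaction is non-spontaneous (proceeds in reverse).

ΔG = 4.88 kJ/mol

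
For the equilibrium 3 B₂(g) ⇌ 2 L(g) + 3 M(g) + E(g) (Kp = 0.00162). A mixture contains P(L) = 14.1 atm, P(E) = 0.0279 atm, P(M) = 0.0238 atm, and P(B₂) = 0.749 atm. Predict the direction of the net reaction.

to the right

Qp = P(L)²·P(M)³·P(E) / P(B₂)³ = (14.1)²·(0.0238)³·(0.0279) / (0.749)³ = 1.78e-4
Qp = 1.78e-4 < Kp = 0.00162, so the forward reaction proceeds.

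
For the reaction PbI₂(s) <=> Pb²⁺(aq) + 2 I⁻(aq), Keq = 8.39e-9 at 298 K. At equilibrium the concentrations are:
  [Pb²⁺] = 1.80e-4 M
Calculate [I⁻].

[I⁻] = 0.00683 M

(PbI₂ is a pure solid — omitted from Keq.)
At equilibrium, Keq = [Pb²⁺]·[I⁻]² = 8.39e-9.
(1.80e-4)·([I⁻])² = 8.39e-9
[I⁻]² = 4.66e-5 ⇒ [I⁻] = 0.00683 M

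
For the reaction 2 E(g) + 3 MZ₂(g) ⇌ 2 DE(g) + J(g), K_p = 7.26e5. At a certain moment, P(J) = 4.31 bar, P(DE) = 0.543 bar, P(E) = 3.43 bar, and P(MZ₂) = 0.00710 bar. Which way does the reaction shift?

toward products

Q_p = P(DE)²·P(J) / (P(E)²·P(MZ₂)³) = (0.543)²·(4.31) / ((3.43)²·(0.00710)³) = 3.02e5
Q_p = 3.02e5 < K_p = 7.26e5, so the forward reaction proceeds.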